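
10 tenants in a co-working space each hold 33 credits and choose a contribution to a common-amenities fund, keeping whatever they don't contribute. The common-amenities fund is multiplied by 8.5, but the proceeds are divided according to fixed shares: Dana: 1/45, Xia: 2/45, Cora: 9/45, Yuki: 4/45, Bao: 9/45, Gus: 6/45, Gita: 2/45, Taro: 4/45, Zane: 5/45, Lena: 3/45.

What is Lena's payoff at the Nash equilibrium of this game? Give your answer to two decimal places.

89.10 credits

Player j's private return per contributed unit is 8.5 × (j's share). Contributing is weakly dominant for j when that share is at least 1/8.5 = 0.1176, and contributing 0 is dominant otherwise.
Cora, Bao and Gus are above the threshold, contributing 33 each; the remaining 7 contribute 0. Total contributed: 99.
Lena keeps 33 and receives 8.5 × 99 × 3/45 = 56.10 from the common-amenities fund, for a payoff of 89.10.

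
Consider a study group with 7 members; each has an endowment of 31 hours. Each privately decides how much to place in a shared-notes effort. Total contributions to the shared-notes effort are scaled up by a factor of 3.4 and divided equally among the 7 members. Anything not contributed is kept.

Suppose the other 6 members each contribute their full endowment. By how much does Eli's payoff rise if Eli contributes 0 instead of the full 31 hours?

15.94 hours

Switching from a contribution of 31 to 0 lets Eli keep an extra 31 hours, but lowers the shared-notes effort by 31, which costs Eli their own share of that drop: 3.4/7 × 31 = 15.06.
Net gain = 31 − 15.06 = 15.94. The private return per contributed unit (0.4857) is below 1, so free-riding is indeed the best response regardless of what the others do.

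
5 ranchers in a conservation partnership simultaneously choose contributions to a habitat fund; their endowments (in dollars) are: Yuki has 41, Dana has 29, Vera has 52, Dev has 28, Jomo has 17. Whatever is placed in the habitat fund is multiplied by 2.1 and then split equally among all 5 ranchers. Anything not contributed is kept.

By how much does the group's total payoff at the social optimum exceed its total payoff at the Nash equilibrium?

183.70 dollars

The private return per contributed unit is 2.1/5 = 0.4200 < 1 for every player regardless of endowment, so the Nash equilibrium is zero contribution and the group total is Σ E_j = 41 + 29 + 52 + 28 + 17 = 167.
Each contributed unit returns 2.100 to the group, so the social optimum is full contribution by everyone: group total = 2.100 × 167 = 350.70.
Efficiency loss = (2.100 − 1) × 167 = 183.70.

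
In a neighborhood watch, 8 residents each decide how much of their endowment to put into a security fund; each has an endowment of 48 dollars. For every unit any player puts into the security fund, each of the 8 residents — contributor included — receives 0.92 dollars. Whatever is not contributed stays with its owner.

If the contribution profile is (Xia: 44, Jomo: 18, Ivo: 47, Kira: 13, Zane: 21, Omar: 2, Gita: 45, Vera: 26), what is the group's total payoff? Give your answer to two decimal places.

1757.76 dollars

Total contributed: 44 + 18 + 47 + 13 + 21 + 2 + 45 + 26 = 216; total kept: 8 × 48 − 216 = 168.
The security fund pays out 0.92 × 8 × 216 = 1589.76 in aggregate.
Group total = 168 + 1589.76 = 1757.76.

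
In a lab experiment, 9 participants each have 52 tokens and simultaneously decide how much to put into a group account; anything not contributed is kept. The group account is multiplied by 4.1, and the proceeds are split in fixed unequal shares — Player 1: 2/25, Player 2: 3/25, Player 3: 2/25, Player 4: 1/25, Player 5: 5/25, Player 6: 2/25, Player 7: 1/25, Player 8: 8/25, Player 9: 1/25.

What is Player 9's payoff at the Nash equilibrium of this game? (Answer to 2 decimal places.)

60.53 tokens

A player with share s gets back 4.1·s per unit contributed, so full contribution is dominant for anyone with s > 1/4.1 = 0.2439 and zero contribution is dominant for anyone below.
The only share above 0.2439 is Player 8's 8/25, contributing 52; the remaining 8 contribute 0. Total contributed: 52.
Player 9 keeps 52 and receives 4.1 × 52 × 1/25 = 8.53 from the group account, for a payoff of 60.53.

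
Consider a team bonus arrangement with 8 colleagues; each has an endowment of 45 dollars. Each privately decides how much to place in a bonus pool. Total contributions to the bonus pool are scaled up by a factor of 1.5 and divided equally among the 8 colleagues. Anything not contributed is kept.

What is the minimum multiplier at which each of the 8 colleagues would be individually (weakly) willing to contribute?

8

A contributed unit returns (multiplier)/8 to its contributor.
This reaches 1 exactly when the multiplier is 8.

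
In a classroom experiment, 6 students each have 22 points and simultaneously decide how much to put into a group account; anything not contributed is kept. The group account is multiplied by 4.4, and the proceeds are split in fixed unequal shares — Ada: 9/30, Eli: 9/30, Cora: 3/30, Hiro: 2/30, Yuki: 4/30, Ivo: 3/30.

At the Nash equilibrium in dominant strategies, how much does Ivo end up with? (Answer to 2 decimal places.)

41.36 points

Each unit j contributes comes back to j as 4.4 × (j's share), so j prefers to contribute only if that share exceeds 1/4.4 = 0.2273; otherwise keeping the unit dominates.
Ada and Eli clear that bar, contributing 22 each; the remaining 4 contribute 0. Total contributed: 44.
Ivo keeps 22 and receives 4.4 × 44 × 3/30 = 19.36 from the group account, for a payoff of 41.36.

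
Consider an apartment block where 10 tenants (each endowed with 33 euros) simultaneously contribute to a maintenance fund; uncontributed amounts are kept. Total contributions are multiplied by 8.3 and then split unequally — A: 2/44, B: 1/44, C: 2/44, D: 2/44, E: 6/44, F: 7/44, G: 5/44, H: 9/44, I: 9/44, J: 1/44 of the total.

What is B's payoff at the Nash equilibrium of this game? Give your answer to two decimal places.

A player with share s gets back 8.3·s per unit contributed, so full contribution is dominant for anyone with s > 1/8.3 = 0.1205 and zero contribution is dominant for anyone below.
E, F, H and I clear that bar, contributing 33 each; the remaining 6 contribute 0. Total contributed: 132.
B keeps 33 and receives 8.3 × 132 × 1/44 = 24.90 from the maintenance fund, for a payoff of 57.90.

57.90 euros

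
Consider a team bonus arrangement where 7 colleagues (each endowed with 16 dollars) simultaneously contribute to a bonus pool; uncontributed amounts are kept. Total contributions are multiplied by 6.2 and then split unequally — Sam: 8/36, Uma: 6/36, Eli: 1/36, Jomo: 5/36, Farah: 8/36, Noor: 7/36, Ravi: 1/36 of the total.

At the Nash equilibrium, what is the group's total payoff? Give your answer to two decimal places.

444.80 dollars

Player j's private return per contributed unit is 6.2 × (j's share). Contributing is weakly dominant for j when that share is at least 1/6.2 = 0.1613, and contributing 0 is dominant otherwise.
The shares above 0.1613 belong to Sam, Uma, Farah and Noor, contributing 16 each; the remaining 3 contribute 0. Total contributed: 64.
The bonus pool pays out 6.2 × 64 = 396.80 in total (split across the unequal shares, but the aggregate is all that matters for the group sum).
The 3 free-riders keep 16 each, adding 48. Group total = 48 + 396.80 = 444.80.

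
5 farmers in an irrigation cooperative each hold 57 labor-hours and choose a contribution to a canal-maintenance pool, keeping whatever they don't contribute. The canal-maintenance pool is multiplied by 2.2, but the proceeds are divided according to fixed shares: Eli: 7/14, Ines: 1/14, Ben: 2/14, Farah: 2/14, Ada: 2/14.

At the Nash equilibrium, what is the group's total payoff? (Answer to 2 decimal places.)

For player j, contributing a unit is worthwhile iff 2.2 × (j's share) ≥ 1, i.e. iff j's share is at least 0.4545.
Only Eli (7/14) clears that bar, contributing 57; the remaining 4 contribute 0. Total contributed: 57.
The canal-maintenance pool pays out 2.2 × 57 = 125.40 in total (split across the unequal shares, but the aggregate is all that matters for the group sum).
The 4 free-riders keep 57 each, adding 228. Group total = 228 + 125.40 = 353.40.

353.40 labor-hours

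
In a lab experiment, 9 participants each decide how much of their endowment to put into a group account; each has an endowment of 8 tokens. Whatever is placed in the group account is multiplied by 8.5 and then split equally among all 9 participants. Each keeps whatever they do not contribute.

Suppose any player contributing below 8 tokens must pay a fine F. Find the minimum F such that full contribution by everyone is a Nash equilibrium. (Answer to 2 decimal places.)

0.44 tokens

Given the others contribute fully, the best deviation is to contribute 0 (any partial contribution still incurs the fine and gives up units whose private return 0.9444 is below 1).
Deviating from 8 to 0 saves 8 tokens but forfeits the deviator's share of the drop in the group account: 8.5/9 × 8 = 7.56.
So the deviation gain is 8 − 7.56 = 0.44, and the fine must be at least 0.44 tokens to wipe it out.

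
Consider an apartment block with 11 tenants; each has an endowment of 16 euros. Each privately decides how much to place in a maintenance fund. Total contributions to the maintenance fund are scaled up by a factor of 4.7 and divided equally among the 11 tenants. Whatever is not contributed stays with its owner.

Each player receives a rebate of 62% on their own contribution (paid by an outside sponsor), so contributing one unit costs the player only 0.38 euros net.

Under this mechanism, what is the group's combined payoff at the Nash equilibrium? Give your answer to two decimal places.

936.32 euros

The effective private return per unit is now (4.7/11) / 0.38 = 1.1244 > 1, so every player's dominant strategy flips to full contribution.
So the Nash equilibrium is full contribution by all 11; the group earns 11 × (16 × 0.62 + 4.7 × 16) = 936.32.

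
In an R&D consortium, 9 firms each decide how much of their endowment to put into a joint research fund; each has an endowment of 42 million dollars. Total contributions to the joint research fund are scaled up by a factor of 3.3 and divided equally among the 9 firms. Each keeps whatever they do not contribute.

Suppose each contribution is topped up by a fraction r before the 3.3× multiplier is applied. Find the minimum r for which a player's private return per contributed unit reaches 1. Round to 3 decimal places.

With matching at rate r, one contributed unit becomes (1 + r) in the joint research fund and returns 3.3 × (1 + r) / 9 to the contributor.
Setting this equal to 1: 1 + r = 9/3.3 = 2.7273.
So the minimum matching rate is r = 2.7273 − 1 = 1.727.

1.727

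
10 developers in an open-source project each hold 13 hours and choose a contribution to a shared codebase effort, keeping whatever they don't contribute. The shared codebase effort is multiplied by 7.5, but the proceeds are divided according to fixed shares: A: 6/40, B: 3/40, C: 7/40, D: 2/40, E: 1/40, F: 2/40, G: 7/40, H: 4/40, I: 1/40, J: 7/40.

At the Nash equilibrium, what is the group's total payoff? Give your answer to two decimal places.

468.00 hours

Player j's private return per contributed unit is 7.5 × (j's share). Contributing is weakly dominant for j when that share is at least 1/7.5 = 0.1333, and contributing 0 is dominant otherwise.
The shares above 0.1333 belong to A, C, G and J, contributing 13 each; the remaining 6 contribute 0. Total contributed: 52.
The shared codebase effort pays out 7.5 × 52 = 390.00 in total (split across the unequal shares, but the aggregate is all that matters for the group sum).
The 6 free-riders keep 13 each, adding 78. Group total = 78 + 390.00 = 468.00.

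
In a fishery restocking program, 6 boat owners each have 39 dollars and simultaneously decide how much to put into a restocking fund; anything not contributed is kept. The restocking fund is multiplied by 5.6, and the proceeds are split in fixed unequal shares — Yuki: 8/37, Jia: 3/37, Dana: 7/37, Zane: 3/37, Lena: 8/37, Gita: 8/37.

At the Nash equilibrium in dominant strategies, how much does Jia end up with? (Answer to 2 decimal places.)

109.83 dollars

A player with share s gets back 5.6·s per unit contributed, so full contribution is dominant for anyone with s > 1/5.6 = 0.1786 and zero contribution is dominant for anyone below.
Yuki, Dana, Lena and Gita are above the threshold, contributing 39 each; the remaining 2 contribute 0. Total contributed: 156.
Jia keeps 39 and receives 5.6 × 156 × 3/37 = 70.83 from the restocking fund, for a payoff of 109.83.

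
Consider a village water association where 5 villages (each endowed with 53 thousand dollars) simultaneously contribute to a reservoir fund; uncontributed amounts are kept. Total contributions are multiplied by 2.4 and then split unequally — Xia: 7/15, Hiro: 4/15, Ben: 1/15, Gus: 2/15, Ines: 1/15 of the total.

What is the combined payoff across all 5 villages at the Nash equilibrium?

339.20 thousand dollars

Each unit j contributes comes back to j as 2.4 × (j's share), so j prefers to contribute only if that share exceeds 1/2.4 = 0.4167; otherwise keeping the unit dominates.
Xia alone (share 7/15) is above the threshold, contributing 53; the remaining 4 contribute 0. Total contributed: 53.
The reservoir fund pays out 2.4 × 53 = 127.20 in total (split across the unequal shares, but the aggregate is all that matters for the group sum).
The 4 free-riders keep 53 each, adding 212. Group total = 212 + 127.20 = 339.20.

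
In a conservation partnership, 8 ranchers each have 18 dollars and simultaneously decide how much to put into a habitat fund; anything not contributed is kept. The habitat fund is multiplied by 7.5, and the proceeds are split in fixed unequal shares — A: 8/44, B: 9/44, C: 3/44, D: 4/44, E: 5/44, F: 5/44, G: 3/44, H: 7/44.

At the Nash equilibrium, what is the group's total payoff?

Player j's private return per contributed unit is 7.5 × (j's share). Contributing is weakly dominant for j when that share is at least 1/7.5 = 0.1333, and contributing 0 is dominant otherwise.
A, B and H are above the threshold, contributing 18 each; the remaining 5 contribute 0. Total contributed: 54.
The habitat fund pays out 7.5 × 54 = 405.00 in total (split across the unequal shares, but the aggregate is all that matters for the group sum).
The 5 free-riders keep 18 each, adding 90. Group total = 90 + 405.00 = 495.00.

495.00 dollars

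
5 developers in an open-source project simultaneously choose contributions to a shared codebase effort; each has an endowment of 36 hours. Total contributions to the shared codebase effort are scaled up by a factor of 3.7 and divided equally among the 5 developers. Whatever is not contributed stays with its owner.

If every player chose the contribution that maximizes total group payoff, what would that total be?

666.00 hours

Each contributed unit returns 3.700 to the group as a whole (0.7400 to each of 5 players), which exceeds 1, so the social optimum is full contribution: group total = 3.700 × 180 = 666.00.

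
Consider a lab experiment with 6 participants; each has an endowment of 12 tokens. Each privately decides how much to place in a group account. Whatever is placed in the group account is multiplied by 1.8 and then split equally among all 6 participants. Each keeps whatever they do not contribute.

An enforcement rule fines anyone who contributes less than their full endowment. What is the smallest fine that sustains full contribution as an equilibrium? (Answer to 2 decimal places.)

Given the others contribute fully, the best deviation is to contribute 0 (any partial contribution still incurs the fine and gives up units whose private return 0.3000 is below 1).
Deviating from 12 to 0 saves 12 tokens but forfeits the deviator's share of the drop in the group account: 1.8/6 × 12 = 3.60.
So the deviation gain is 12 − 3.60 = 8.40, and the fine must be at least 8.40 tokens to wipe it out.

8.40 tokens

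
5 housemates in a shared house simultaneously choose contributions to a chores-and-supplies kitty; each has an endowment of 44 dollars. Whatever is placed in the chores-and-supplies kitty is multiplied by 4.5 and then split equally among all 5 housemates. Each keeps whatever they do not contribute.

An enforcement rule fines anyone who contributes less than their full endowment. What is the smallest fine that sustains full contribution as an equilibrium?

Given the others contribute fully, the best deviation is to contribute 0 (any partial contribution still incurs the fine and gives up units whose private return 0.9000 is below 1).
Deviating from 44 to 0 saves 44 dollars but forfeits the deviator's share of the drop in the chores-and-supplies kitty: 4.5/5 × 44 = 39.60.
So the deviation gain is 44 − 39.60 = 4.40, and the fine must be at least 4.40 dollars to wipe it out.

4.40 dollars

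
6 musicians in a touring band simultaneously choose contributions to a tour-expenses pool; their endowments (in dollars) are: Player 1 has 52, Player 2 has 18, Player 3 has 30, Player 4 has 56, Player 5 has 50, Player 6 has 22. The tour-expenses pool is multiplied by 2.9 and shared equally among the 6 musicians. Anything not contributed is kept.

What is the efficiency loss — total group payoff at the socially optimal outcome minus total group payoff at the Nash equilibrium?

433.20 dollars

The private return per contributed unit is 2.9/6 = 0.4833 < 1 for every player regardless of endowment, so the Nash equilibrium is zero contribution and the group total is Σ E_j = 52 + 18 + 30 + 56 + 50 + 22 = 228.
Each contributed unit returns 2.900 to the group, so the social optimum is full contribution by everyone: group total = 2.900 × 228 = 661.20.
Efficiency loss = (2.900 − 1) × 228 = 433.20.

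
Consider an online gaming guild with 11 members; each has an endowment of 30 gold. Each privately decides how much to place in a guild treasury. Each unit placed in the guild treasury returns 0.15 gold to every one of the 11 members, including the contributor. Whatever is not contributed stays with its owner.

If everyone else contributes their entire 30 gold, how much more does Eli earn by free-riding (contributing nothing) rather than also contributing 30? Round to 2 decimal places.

Switching from a contribution of 30 to 0 lets Eli keep an extra 30 gold, but lowers the guild treasury by 30, which costs Eli their own share of that drop: 0.15 × 30 = 4.50.
Net gain = 30 − 4.50 = 25.50. The private return per contributed unit (0.15) is below 1, so free-riding is indeed the best response regardless of what the others do.

25.50 gold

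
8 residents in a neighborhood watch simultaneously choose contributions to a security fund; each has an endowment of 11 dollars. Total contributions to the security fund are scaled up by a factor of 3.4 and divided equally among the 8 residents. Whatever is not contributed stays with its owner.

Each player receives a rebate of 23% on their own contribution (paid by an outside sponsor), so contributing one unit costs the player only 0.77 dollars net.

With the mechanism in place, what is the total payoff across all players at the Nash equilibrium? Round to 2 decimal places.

Even with the mechanism, each unit contributed returns only (3.4/8) / 0.77 = 0.5519 per unit of net cost, so contributing nothing is still dominant.
At the Nash equilibrium no one contributes; group total payoff = 8 × 11 = 88.

88.00 dollars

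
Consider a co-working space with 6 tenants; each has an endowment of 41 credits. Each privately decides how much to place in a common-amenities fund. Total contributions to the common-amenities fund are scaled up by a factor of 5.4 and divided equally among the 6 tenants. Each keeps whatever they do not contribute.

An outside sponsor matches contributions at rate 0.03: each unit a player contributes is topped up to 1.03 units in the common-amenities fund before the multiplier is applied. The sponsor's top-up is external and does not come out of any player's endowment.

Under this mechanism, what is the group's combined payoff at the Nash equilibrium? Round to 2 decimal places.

The effective private return is 5.4 × 1.03 / 6 = 0.9270, which is still under 1, so the mechanism doesn't change anyone's dominant strategy: zero contribution.
Everyone keeps their endowment and the group total is 6 × 41 = 246.

246.00 credits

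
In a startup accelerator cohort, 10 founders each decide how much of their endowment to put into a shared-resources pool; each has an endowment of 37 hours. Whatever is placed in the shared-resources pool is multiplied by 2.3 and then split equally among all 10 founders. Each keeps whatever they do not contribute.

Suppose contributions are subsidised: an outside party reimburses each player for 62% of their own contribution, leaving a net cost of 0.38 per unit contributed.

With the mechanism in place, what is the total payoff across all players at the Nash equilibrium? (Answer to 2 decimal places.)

370.00 hours

With the mechanism, a contributed unit returns (2.3/10) / 0.38 = 0.6053 per unit of net cost — still below 1 — so contributing 0 remains dominant for every player.
Everyone keeps their endowment and the group total is 10 × 37 = 370.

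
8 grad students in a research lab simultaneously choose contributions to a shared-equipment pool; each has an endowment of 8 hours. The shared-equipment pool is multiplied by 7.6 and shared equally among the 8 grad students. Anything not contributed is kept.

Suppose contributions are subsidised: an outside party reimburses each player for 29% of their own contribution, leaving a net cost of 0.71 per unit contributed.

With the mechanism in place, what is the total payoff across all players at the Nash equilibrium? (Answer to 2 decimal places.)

504.96 hours

The effective private return per unit is now (7.6/8) / 0.71 = 1.3380 > 1, so every player's dominant strategy flips to full contribution.
So the Nash equilibrium is full contribution by all 8; the group earns 8 × (8 × 0.29 + 7.6 × 8) = 504.96.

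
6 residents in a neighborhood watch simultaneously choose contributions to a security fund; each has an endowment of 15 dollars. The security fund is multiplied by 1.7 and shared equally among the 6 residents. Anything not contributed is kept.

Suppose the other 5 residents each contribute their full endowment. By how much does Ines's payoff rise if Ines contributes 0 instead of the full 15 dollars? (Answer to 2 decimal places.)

10.75 dollars

Switching from a contribution of 15 to 0 lets Ines keep an extra 15 dollars, but lowers the security fund by 15, which costs Ines their own share of that drop: 1.7/6 × 15 = 4.25.
Net gain = 15 − 4.25 = 10.75. The private return per contributed unit (0.2833) is below 1, so free-riding is indeed the best response regardless of what the others do.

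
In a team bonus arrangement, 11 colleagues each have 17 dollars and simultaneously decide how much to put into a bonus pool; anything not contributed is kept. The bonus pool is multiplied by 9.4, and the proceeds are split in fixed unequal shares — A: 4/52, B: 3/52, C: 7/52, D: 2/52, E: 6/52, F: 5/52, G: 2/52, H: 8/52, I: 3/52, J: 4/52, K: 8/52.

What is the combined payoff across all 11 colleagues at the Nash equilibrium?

Player j's private return per contributed unit is 9.4 × (j's share). Contributing is weakly dominant for j when that share is at least 1/9.4 = 0.1064, and contributing 0 is dominant otherwise.
The shares above 0.1064 belong to C, E, H and K, contributing 17 each; the remaining 7 contribute 0. Total contributed: 68.
The bonus pool pays out 9.4 × 68 = 639.20 in total (split across the unequal shares, but the aggregate is all that matters for the group sum).
The 7 free-riders keep 17 each, adding 119. Group total = 119 + 639.20 = 758.20.

758.20 dollars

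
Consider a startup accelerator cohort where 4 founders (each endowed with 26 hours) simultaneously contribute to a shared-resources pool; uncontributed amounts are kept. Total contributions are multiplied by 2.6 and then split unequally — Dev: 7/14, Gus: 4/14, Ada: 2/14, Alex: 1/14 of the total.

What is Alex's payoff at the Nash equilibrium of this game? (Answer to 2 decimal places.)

A player with share s gets back 2.6·s per unit contributed, so full contribution is dominant for anyone with s > 1/2.6 = 0.3846 and zero contribution is dominant for anyone below.
Only Dev (7/14) clears that bar, contributing 26; the remaining 3 contribute 0. Total contributed: 26.
Alex keeps 26 and receives 2.6 × 26 × 1/14 = 4.83 from the shared-resources pool, for a payoff of 30.83.

30.83 hours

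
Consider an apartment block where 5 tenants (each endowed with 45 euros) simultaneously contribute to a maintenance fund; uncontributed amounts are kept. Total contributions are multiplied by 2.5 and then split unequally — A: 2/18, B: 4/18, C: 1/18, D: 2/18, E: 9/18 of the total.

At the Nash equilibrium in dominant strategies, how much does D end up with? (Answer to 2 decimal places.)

57.50 euros

Each unit j contributes comes back to j as 2.5 × (j's share), so j prefers to contribute only if that share exceeds 1/2.5 = 0.4000; otherwise keeping the unit dominates.
The only share above 0.4000 is E's 9/18, contributing 45; the remaining 4 contribute 0. Total contributed: 45.
D keeps 45 and receives 2.5 × 45 × 2/18 = 12.50 from the maintenance fund, for a payoff of 57.50.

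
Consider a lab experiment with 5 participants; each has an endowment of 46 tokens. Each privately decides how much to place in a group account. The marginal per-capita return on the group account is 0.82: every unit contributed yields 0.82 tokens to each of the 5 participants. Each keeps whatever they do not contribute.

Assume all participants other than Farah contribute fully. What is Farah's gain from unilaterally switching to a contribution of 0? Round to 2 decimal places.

Switching from a contribution of 46 to 0 lets Farah keep an extra 46 tokens, but lowers the group account by 46, which costs Farah their own share of that drop: 0.82 × 46 = 37.72.
Net gain = 46 − 37.72 = 8.28. The private return per contributed unit (0.82) is below 1, so free-riding is indeed the best response regardless of what the others do.

8.28 tokens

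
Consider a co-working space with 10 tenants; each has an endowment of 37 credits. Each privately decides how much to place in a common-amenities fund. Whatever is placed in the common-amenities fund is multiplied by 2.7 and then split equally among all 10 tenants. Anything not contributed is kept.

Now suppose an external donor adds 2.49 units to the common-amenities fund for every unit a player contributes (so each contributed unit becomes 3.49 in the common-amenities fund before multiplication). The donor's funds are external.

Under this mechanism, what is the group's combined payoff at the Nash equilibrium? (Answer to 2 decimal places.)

370.00 credits

Even with the mechanism, each unit contributed returns only 2.7 × 3.49 / 10 = 0.9423 per unit of net cost, so contributing nothing is still dominant.
Everyone keeps their endowment and the group total is 10 × 37 = 370.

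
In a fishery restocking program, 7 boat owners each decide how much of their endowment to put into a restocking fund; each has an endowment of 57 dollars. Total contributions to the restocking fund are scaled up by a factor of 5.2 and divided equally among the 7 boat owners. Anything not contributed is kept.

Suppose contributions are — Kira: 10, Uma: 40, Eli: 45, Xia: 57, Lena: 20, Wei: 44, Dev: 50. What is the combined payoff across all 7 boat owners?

1516.20 dollars

Total contributed: 10 + 40 + 45 + 57 + 20 + 44 + 50 = 266; total kept: 7 × 57 − 266 = 133.
The restocking fund pays out 5.2 × 266 = 1383.20 in aggregate.
Group total = 133 + 1383.20 = 1516.20.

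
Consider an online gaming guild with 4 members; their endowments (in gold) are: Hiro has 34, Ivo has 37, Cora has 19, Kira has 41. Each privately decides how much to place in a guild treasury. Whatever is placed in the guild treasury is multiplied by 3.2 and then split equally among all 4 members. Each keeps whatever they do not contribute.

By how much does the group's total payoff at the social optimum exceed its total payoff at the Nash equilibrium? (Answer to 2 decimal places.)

288.20 gold

The private return per contributed unit is 3.2/4 = 0.8000 < 1 for every player regardless of endowment, so the Nash equilibrium is zero contribution and the group total is Σ E_j = 34 + 37 + 19 + 41 = 131.
Each contributed unit returns 3.200 to the group, so the social optimum is full contribution by everyone: group total = 3.200 × 131 = 419.20.
Efficiency loss = (3.200 − 1) × 131 = 288.20.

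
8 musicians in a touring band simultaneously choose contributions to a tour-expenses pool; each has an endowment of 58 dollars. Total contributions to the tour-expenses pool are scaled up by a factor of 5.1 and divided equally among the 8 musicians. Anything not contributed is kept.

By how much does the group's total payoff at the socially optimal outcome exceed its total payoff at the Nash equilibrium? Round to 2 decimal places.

Each contributed unit returns 5.1/8 = 0.6375 to its contributor — below 1 — so contributing 0 is dominant for every player. At the Nash equilibrium everyone keeps their 58, and the group total is 8 × 58 = 464.
Each contributed unit returns 5.100 to the group as a whole (0.6375 to each of 8 players), which exceeds 1, so the social optimum is full contribution: group total = 5.100 × 464 = 2366.40.
Efficiency loss = 2366.40 − 464 = 1902.40.

1902.40 dollars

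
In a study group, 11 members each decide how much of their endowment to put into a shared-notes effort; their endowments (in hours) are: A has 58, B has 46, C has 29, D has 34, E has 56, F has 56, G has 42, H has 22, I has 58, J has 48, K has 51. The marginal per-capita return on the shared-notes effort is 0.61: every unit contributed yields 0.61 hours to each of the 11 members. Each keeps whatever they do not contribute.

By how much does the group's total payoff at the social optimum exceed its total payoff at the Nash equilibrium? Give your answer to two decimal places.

2855.00 hours

The private return per contributed unit is 0.61 < 1 for everyone, so the Nash equilibrium is zero contribution and the group total is Σ E_j = 58 + 46 + 29 + 34 + 56 + 56 + 42 + 22 + 58 + 48 + 51 = 500.
Each contributed unit returns 6.710 to the group, so the social optimum is full contribution by everyone: group total = 6.710 × 500 = 3355.00.
Efficiency loss = (6.710 − 1) × 500 = 2855.00.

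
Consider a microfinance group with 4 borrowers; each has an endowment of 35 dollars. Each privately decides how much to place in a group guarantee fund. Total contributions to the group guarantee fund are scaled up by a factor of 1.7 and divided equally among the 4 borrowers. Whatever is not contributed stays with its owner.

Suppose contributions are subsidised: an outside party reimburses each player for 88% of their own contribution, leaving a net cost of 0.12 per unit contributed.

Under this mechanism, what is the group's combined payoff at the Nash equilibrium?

Under the mechanism each unit contributed yields (1.7/4) / 0.12 = 3.5417 back to its contributor per unit of net cost, which exceeds 1, making full contribution the dominant choice for everyone.
So the Nash equilibrium is full contribution by all 4; the group earns 4 × (35 × 0.88 + 1.7 × 35) = 361.20.

361.20 dollars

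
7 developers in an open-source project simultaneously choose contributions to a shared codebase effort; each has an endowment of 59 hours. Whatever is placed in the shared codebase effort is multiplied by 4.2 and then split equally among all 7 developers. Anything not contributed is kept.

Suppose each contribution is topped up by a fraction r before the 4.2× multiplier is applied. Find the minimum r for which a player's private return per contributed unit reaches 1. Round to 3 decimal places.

With matching at rate r, one contributed unit becomes (1 + r) in the shared codebase effort and returns 4.2 × (1 + r) / 7 to the contributor.
Setting this equal to 1: 1 + r = 7/4.2 = 1.6667.
So the minimum matching rate is r = 1.6667 − 1 = 0.667.

0.667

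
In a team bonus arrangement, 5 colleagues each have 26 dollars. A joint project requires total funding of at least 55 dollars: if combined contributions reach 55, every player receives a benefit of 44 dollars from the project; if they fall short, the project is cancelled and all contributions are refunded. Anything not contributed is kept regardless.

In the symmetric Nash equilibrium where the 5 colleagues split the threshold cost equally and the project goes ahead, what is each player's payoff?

Equal share of the threshold: 55/5 = 11.
At this profile no one gains by cutting their contribution: any cut drops the total below 55, the project is cancelled, contributions are refunded, and the deviator ends with 26, which is less than 26 − 11 + 44 = 59. Contributing more than 11 just wastes the excess. So contributing exactly 11 is a best response.
Each player's payoff: 26 − 11 + 44 = 59.

59 dollars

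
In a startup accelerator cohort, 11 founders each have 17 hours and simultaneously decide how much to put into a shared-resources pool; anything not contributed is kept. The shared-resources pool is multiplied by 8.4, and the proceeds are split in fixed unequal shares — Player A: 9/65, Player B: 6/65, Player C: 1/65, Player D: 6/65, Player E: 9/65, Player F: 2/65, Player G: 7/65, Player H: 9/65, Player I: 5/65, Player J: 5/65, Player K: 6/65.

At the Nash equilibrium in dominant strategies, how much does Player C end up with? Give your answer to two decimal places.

23.59 hours

Each unit j contributes comes back to j as 8.4 × (j's share), so j prefers to contribute only if that share exceeds 1/8.4 = 0.1190; otherwise keeping the unit dominates.
The shares above 0.1190 belong to Player A, Player E and Player H, contributing 17 each; the remaining 8 contribute 0. Total contributed: 51.
Player C keeps 17 and receives 8.4 × 51 × 1/65 = 6.59 from the shared-resources pool, for a payoff of 23.59.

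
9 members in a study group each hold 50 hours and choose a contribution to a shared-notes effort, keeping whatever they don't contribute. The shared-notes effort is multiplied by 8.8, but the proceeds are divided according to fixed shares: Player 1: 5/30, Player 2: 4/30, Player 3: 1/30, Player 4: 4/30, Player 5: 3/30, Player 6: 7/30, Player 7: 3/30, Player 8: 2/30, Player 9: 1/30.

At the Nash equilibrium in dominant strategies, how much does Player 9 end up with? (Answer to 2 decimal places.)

For player j, contributing a unit is worthwhile iff 8.8 × (j's share) ≥ 1, i.e. iff j's share is at least 0.1136.
Player 1, Player 2, Player 4 and Player 6 are above the threshold, contributing 50 each; the remaining 5 contribute 0. Total contributed: 200.
Player 9 keeps 50 and receives 8.8 × 200 × 1/30 = 58.67 from the shared-notes effort, for a payoff of 108.67.

108.67 hours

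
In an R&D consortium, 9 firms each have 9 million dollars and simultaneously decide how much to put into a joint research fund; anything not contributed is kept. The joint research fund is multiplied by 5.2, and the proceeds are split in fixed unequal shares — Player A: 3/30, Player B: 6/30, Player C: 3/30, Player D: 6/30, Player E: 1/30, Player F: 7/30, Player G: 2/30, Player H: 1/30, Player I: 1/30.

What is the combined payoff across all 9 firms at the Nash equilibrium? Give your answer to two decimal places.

194.40 million dollars

Each unit j contributes comes back to j as 5.2 × (j's share), so j prefers to contribute only if that share exceeds 1/5.2 = 0.1923; otherwise keeping the unit dominates.
The shares above 0.1923 belong to Player B, Player D and Player F, contributing 9 each; the remaining 6 contribute 0. Total contributed: 27.
The joint research fund pays out 5.2 × 27 = 140.40 in total (split across the unequal shares, but the aggregate is all that matters for the group sum).
The 6 free-riders keep 9 each, adding 54. Group total = 54 + 140.40 = 194.40.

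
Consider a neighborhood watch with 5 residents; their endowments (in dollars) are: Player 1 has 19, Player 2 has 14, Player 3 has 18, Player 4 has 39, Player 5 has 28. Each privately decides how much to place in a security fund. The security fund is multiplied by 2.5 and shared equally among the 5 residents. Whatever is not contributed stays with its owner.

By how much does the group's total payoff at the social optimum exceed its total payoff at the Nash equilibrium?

The private return per contributed unit is 2.5/5 = 0.5000 < 1 for every player regardless of endowment, so the Nash equilibrium is zero contribution and the group total is Σ E_j = 19 + 14 + 18 + 39 + 28 = 118.
Each contributed unit returns 2.500 to the group, so the social optimum is full contribution by everyone: group total = 2.500 × 118 = 295.00.
Efficiency loss = (2.500 − 1) × 118 = 177.00.

177.00 dollars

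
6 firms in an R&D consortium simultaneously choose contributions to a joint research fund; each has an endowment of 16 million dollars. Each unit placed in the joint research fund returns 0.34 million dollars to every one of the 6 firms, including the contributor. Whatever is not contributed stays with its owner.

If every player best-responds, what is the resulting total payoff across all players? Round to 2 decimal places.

96.00 million dollars

The private return per contributed unit is 0.34 < 1, so contributing 0 is dominant for every player. At the Nash equilibrium everyone keeps their 16, and the group total is 6 × 16 = 96.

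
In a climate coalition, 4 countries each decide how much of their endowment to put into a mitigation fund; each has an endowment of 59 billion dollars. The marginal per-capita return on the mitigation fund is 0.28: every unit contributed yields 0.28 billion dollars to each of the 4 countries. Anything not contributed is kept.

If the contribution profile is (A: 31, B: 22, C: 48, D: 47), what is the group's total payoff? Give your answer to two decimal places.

Total contributed: 31 + 22 + 48 + 47 = 148; total kept: 4 × 59 − 148 = 88.
The mitigation fund pays out 0.28 × 4 × 148 = 165.76 in aggregate.
Group total = 88 + 165.76 = 253.76.

253.76 billion dollars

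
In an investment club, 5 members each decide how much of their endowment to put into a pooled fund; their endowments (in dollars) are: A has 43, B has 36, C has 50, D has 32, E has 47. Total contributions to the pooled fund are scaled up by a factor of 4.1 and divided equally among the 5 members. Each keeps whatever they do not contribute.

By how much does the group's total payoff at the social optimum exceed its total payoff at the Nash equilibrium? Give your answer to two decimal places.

The private return per contributed unit is 4.1/5 = 0.8200 < 1 for every player regardless of endowment, so the Nash equilibrium is zero contribution and the group total is Σ E_j = 43 + 36 + 50 + 32 + 47 = 208.
Each contributed unit returns 4.100 to the group, so the social optimum is full contribution by everyone: group total = 4.100 × 208 = 852.80.
Efficiency loss = (4.100 − 1) × 208 = 644.80.

644.80 dollars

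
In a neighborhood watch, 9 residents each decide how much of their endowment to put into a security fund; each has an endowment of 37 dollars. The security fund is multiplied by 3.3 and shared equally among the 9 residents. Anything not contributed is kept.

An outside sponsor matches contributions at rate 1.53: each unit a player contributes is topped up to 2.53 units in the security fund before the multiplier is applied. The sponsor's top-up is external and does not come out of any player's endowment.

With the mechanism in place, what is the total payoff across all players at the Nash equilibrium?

With the mechanism, a contributed unit returns 3.3 × 2.53 / 9 = 0.9277 per unit of net cost — still below 1 — so contributing 0 remains dominant for every player.
Everyone keeps their endowment and the group total is 9 × 37 = 333.

333.00 dollars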